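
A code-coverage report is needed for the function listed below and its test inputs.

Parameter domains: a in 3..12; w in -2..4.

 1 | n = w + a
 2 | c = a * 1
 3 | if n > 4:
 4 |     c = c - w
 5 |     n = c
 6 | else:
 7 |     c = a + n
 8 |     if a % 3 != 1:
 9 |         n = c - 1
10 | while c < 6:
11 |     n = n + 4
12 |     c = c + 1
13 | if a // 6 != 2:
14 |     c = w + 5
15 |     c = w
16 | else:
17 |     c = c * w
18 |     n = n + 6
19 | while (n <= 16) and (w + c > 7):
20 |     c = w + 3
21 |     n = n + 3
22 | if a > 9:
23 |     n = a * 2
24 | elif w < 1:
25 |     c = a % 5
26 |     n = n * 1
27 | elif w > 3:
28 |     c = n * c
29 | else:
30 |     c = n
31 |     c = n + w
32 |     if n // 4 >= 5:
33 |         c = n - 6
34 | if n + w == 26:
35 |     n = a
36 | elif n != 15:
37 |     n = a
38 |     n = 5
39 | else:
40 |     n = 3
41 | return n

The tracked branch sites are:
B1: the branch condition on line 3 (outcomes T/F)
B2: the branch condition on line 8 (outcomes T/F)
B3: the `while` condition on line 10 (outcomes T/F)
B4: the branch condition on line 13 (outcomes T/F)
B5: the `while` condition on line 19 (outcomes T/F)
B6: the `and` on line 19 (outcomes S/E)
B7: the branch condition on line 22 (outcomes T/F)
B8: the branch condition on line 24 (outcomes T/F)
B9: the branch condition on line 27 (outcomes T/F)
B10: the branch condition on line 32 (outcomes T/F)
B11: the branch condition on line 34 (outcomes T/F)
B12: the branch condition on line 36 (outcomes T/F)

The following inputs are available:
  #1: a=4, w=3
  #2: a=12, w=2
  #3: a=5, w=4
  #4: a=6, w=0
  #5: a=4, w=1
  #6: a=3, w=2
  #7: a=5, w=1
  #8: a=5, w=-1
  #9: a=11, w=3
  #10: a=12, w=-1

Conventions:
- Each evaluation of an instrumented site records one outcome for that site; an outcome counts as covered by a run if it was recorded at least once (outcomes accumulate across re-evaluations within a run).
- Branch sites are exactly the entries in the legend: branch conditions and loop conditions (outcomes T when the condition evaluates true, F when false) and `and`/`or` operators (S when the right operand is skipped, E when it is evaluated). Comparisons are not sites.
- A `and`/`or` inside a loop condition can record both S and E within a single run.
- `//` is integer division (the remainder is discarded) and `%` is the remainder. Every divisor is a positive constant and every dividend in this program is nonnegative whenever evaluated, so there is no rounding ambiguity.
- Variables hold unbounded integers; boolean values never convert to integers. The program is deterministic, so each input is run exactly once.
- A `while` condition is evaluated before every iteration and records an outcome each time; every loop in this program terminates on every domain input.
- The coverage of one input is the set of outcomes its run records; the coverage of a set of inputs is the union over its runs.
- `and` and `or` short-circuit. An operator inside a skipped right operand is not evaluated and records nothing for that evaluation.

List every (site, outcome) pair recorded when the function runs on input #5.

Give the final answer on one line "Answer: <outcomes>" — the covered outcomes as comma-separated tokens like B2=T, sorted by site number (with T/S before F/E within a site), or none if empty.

Simulating input #5 (a=4, w=1) step by step:
  B1->T, B3->T, B3->T, B3->T, B3->F, B4->T, B6->E, B5->F, B7->F, B8->F
  B9->F, B10->F, B11->F, B12->F
as a set, this run covers: B1=T, B3=T, B3=F, B4=T, B5=F, B6=E, B7=F, B8=F, B9=F, B10=F, B11=F, B12=F

Answer: B1=T, B3=T, B3=F, B4=T, B5=F, B6=E, B7=F, B8=F, B9=F, B10=F, B11=F, B12=F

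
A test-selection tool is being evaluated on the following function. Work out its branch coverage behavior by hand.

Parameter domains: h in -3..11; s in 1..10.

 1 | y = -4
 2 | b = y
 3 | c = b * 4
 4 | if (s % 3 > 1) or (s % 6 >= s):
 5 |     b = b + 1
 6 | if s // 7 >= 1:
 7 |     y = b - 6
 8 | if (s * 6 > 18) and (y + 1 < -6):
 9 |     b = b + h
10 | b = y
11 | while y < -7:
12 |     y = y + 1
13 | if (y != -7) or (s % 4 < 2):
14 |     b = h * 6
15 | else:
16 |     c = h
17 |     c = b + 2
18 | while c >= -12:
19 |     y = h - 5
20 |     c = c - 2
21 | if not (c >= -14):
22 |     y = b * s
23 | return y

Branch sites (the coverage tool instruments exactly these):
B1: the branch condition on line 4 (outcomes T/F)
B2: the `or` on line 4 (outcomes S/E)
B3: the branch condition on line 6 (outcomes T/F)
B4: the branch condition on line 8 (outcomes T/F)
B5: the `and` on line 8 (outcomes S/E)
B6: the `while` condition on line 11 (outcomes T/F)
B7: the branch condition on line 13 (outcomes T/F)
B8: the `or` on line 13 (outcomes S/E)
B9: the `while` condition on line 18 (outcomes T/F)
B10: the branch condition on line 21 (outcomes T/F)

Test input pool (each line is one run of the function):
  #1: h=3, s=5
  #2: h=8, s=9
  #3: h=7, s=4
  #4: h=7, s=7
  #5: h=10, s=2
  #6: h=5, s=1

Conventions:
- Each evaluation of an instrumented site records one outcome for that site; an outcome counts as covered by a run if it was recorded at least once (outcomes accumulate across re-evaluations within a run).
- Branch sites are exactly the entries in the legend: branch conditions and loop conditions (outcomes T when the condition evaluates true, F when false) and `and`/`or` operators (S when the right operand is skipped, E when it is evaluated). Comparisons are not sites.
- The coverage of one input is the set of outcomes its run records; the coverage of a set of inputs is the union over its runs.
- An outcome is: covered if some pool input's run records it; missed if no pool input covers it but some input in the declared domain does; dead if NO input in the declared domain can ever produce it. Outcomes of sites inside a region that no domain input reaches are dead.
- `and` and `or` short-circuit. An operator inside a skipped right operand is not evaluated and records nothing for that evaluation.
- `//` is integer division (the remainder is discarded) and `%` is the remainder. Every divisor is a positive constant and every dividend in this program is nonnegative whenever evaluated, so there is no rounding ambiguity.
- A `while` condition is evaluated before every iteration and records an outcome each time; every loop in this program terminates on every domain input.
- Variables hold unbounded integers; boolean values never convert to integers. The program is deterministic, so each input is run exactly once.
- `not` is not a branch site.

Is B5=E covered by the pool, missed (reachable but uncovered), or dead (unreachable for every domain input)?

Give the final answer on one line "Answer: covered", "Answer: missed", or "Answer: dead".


B5=E is recorded by pool input(s) 1, 2, 3, 4 -> covered
Answer: covered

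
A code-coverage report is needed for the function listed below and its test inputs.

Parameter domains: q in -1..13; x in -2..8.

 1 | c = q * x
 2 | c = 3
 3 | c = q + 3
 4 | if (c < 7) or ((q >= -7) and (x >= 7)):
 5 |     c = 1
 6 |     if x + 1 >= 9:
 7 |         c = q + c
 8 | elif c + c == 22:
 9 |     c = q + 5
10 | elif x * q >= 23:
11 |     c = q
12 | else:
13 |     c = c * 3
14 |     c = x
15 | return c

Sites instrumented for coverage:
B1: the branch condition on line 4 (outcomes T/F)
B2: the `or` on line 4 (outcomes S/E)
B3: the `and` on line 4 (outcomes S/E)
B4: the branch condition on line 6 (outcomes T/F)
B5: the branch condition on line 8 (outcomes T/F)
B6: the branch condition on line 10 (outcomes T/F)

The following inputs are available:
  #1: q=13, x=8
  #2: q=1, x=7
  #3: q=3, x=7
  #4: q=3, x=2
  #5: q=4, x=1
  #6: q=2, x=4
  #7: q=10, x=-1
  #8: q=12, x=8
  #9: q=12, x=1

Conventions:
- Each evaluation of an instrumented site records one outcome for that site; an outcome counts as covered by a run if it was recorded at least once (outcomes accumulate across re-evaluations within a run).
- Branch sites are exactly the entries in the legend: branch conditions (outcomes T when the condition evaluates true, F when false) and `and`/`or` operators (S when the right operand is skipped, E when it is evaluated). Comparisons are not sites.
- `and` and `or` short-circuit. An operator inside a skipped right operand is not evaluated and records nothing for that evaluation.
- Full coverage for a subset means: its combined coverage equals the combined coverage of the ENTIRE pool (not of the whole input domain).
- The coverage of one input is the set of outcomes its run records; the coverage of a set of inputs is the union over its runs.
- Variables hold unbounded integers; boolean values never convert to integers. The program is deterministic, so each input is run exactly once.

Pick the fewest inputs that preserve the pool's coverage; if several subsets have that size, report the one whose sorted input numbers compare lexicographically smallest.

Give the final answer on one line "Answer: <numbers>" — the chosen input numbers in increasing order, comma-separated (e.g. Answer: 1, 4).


run #1 (q=13, x=8) runs B2->E, B3->E, B1->T, B4->T; records B1=T, B2=E, B3=E, B4=T
run #2 (q=1, x=7) runs B2->S, B1->T, B4->F; records B1=T, B2=S, B4=F
run #3 (q=3, x=7) runs B2->S, B1->T, B4->F; records B1=T, B2=S, B4=F
run #4 (q=3, x=2) runs B2->S, B1->T, B4->F; records B1=T, B2=S, B4=F
run #5 (q=4, x=1) runs B2->E, B3->E, B1->F, B5->F, B6->F; records B1=F, B2=E, B3=E, B5=F, B6=F
run #6 (q=2, x=4) runs B2->S, B1->T, B4->F; records B1=T, B2=S, B4=F
run #7 (q=10, x=-1) runs B2->E, B3->E, B1->F, B5->F, B6->F; records B1=F, B2=E, B3=E, B5=F, B6=F
run #8 (q=12, x=8) runs B2->E, B3->E, B1->T, B4->T; records B1=T, B2=E, B3=E, B4=T
run #9 (q=12, x=1) runs B2->E, B3->E, B1->F, B5->F, B6->F; records B1=F, B2=E, B3=E, B5=F, B6=F
the full pool covers 9 outcomes: B1=T, B1=F, B2=S, B2=E, B3=E, B4=T, B4=F, B5=F, B6=F
size 1 is not enough: best union over all size-1 subsets is 5/9
size 2 is not enough: best union over all size-2 subsets is 8/9
at size 3, {1, 2, 5} reaches all 9 outcomes; every lexicographically earlier size-3 subset fails
Answer: 1, 2, 5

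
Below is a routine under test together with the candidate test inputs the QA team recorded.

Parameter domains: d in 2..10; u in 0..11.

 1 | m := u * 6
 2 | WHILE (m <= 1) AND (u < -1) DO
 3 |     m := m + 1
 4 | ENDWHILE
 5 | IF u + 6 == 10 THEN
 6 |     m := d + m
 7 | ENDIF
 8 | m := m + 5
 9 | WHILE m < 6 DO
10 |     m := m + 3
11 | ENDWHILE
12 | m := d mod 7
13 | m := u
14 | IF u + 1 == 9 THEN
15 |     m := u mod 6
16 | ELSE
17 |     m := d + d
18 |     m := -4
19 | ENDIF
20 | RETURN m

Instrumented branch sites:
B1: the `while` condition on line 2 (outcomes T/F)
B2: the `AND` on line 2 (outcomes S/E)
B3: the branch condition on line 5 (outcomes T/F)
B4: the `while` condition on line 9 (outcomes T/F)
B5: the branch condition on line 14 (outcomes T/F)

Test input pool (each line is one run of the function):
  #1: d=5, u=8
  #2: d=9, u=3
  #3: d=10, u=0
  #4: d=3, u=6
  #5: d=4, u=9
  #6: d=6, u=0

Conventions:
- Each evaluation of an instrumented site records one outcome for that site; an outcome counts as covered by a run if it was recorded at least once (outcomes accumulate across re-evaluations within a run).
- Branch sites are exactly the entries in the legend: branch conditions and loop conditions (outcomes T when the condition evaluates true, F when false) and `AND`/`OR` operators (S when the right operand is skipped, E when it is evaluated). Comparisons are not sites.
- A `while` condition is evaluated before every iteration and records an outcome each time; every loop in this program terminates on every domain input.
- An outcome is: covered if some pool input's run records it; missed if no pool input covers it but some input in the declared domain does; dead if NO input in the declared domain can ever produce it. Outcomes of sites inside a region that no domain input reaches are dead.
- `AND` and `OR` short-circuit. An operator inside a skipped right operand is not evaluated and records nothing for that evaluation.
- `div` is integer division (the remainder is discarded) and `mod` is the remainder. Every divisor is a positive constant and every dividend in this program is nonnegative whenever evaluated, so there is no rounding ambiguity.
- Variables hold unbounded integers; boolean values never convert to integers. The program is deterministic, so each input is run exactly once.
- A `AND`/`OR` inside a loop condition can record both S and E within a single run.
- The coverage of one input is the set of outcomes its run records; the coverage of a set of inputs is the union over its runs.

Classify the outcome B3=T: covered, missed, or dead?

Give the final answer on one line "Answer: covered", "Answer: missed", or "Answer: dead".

no pool input records B3=T
but domain input (d=2, u=4) does record it -> reachable, so missed

Answer: missed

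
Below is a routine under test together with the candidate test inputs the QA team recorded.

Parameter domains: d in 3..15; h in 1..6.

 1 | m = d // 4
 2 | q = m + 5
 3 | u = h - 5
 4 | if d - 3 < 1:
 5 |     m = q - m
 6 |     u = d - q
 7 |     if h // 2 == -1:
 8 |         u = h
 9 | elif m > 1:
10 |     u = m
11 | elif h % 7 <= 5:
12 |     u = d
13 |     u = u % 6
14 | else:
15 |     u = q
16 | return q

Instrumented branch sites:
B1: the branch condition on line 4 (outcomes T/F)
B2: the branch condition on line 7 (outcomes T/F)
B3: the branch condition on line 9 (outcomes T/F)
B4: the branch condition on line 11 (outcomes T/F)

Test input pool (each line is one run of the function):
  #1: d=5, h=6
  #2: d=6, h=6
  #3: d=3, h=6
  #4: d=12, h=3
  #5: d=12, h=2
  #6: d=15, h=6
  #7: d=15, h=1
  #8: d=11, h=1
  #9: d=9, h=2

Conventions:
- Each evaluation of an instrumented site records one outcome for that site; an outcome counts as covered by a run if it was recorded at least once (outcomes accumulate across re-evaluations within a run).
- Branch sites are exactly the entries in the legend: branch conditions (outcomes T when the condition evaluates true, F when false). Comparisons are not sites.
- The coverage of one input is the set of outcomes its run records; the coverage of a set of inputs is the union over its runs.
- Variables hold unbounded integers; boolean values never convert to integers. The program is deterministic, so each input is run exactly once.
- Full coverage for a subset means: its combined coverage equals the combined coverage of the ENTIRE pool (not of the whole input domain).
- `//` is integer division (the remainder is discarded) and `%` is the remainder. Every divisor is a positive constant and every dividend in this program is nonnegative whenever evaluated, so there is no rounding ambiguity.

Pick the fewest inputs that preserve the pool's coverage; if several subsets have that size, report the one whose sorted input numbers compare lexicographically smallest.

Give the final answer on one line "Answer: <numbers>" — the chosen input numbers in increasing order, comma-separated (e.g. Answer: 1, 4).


input #1 (d=5, h=6): events B1->F, B3->F, B4->F; covers B1=F, B3=F, B4=F
input #2 (d=6, h=6): events B1->F, B3->F, B4->F; covers B1=F, B3=F, B4=F
input #3 (d=3, h=6): events B1->T, B2->F; covers B1=T, B2=F
input #4 (d=12, h=3): events B1->F, B3->T; covers B1=F, B3=T
input #5 (d=12, h=2): events B1->F, B3->T; covers B1=F, B3=T
input #6 (d=15, h=6): events B1->F, B3->T; covers B1=F, B3=T
input #7 (d=15, h=1): events B1->F, B3->T; covers B1=F, B3=T
input #8 (d=11, h=1): events B1->F, B3->T; covers B1=F, B3=T
input #9 (d=9, h=2): events B1->F, B3->T; covers B1=F, B3=T
union over all inputs: B1=T, B1=F, B2=F, B3=T, B3=F, B4=F (6 outcomes)
no size-1 subset reaches all 6 outcomes (best union: 3/6)
no size-2 subset reaches all 6 outcomes (best union: 5/6)
the canonical winner is {1, 3, 4}: size 3, full 6-outcome coverage, earliest index list among size-3 covers
Answer: 1, 3, 4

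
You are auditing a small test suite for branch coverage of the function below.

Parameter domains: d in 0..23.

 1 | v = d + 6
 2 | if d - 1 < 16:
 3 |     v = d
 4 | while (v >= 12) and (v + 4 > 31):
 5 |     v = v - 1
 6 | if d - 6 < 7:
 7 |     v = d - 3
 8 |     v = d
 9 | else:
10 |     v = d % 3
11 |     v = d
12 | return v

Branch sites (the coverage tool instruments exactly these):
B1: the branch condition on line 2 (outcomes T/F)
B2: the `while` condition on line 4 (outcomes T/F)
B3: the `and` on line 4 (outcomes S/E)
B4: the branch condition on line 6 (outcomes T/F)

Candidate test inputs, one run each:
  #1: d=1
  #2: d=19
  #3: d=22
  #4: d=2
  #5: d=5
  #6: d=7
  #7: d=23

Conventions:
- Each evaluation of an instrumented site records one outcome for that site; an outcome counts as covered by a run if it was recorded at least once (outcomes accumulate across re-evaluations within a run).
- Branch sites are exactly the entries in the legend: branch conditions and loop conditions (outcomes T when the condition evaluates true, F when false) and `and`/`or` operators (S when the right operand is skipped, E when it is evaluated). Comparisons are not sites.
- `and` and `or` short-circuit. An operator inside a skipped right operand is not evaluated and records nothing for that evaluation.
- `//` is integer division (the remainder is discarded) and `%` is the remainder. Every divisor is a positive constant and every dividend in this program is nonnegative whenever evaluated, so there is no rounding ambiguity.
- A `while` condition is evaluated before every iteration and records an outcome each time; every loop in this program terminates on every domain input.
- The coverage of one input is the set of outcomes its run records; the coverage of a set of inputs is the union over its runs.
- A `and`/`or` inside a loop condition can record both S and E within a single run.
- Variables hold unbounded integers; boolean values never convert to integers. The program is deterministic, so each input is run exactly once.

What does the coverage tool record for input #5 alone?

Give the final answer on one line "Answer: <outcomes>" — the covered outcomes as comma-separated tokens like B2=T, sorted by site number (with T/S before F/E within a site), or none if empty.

Tracing the run of input #5 (d=5):
  B1->T, B3->S, B2->F, B4->T
distinct outcomes covered: B1=T, B2=F, B3=S, B4=T

Answer: B1=T, B2=F, B3=S, B4=T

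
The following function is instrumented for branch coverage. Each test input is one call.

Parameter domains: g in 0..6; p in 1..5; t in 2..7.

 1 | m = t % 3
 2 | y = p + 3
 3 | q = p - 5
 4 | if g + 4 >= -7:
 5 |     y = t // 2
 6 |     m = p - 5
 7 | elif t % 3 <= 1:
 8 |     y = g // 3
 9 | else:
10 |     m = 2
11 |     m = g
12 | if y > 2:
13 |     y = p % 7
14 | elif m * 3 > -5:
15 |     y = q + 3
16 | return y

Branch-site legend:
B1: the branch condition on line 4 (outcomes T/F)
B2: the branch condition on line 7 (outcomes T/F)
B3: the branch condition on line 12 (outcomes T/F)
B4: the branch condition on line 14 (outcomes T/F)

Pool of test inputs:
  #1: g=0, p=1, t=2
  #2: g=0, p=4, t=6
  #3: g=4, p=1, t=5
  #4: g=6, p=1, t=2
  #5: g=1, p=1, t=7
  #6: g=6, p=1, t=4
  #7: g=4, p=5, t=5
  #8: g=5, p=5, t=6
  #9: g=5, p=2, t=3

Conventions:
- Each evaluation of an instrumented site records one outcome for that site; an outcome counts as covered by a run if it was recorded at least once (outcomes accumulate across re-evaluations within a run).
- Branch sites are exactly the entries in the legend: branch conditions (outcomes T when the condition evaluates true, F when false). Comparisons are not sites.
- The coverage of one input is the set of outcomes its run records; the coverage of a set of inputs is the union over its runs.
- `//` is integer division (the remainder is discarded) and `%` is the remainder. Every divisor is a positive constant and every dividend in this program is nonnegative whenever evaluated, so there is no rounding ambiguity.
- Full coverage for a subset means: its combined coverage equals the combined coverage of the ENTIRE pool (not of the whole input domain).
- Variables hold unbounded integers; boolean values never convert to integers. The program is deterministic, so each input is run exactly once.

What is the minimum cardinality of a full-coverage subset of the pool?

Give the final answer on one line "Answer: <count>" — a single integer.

test 1 (g=0, p=1, t=2) fires B1->T, B3->F, B4->F; hits B1=T, B3=F, B4=F
test 2 (g=0, p=4, t=6) fires B1->T, B3->T; hits B1=T, B3=T
test 3 (g=4, p=1, t=5) fires B1->T, B3->F, B4->F; hits B1=T, B3=F, B4=F
test 4 (g=6, p=1, t=2) fires B1->T, B3->F, B4->F; hits B1=T, B3=F, B4=F
test 5 (g=1, p=1, t=7) fires B1->T, B3->T; hits B1=T, B3=T
test 6 (g=6, p=1, t=4) fires B1->T, B3->F, B4->F; hits B1=T, B3=F, B4=F
test 7 (g=4, p=5, t=5) fires B1->T, B3->F, B4->T; hits B1=T, B3=F, B4=T
test 8 (g=5, p=5, t=6) fires B1->T, B3->T; hits B1=T, B3=T
test 9 (g=5, p=2, t=3) fires B1->T, B3->F, B4->F; hits B1=T, B3=F, B4=F
pool-wide coverage (5 outcomes): B1=T, B3=T, B3=F, B4=T, B4=F
size 1 is not enough: best union over all size-1 subsets is 3/5
size 2 is not enough: best union over all size-2 subsets is 4/5
the canonical winner is {1, 2, 7}: size 3, full 5-outcome coverage, earliest index list among size-3 covers

Answer: 3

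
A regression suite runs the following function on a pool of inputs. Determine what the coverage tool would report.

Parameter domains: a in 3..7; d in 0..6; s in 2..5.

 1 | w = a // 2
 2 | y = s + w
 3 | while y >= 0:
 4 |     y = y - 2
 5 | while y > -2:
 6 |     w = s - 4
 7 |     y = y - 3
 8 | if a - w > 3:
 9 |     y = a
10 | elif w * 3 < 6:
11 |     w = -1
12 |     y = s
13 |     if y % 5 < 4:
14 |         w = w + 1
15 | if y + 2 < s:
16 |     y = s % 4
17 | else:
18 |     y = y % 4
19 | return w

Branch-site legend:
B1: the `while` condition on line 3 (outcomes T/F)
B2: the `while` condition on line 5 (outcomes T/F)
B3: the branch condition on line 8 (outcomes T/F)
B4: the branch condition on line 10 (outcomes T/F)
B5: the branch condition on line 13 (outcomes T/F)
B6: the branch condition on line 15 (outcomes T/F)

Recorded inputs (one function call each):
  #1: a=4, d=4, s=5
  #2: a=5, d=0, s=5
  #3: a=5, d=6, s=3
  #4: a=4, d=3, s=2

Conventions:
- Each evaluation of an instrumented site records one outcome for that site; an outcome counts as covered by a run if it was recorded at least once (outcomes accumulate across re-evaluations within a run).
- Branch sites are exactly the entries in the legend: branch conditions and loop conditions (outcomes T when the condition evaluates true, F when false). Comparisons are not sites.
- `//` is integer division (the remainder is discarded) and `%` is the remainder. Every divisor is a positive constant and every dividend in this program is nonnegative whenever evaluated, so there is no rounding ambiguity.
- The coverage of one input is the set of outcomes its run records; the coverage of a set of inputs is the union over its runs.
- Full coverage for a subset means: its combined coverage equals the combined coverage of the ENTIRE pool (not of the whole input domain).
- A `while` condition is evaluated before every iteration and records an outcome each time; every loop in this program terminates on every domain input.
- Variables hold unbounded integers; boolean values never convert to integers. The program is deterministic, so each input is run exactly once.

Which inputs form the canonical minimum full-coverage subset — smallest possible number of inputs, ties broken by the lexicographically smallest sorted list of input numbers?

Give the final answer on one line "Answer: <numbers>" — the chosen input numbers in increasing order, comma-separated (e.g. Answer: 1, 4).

#1 (a=4, d=4, s=5) -> covered: B1=T, B1=F, B2=T, B2=F, B3=F, B4=T, B5=T, B6=F
#2 (a=5, d=0, s=5) -> covered: B1=T, B1=F, B2=T, B2=F, B3=T, B6=F
#3 (a=5, d=6, s=3) -> covered: B1=T, B1=F, B2=T, B2=F, B3=T, B6=F
#4 (a=4, d=3, s=2) -> covered: B1=T, B1=F, B2=F, B3=F, B4=F, B6=T
the full pool covers 11 outcomes: B1=T, B1=F, B2=T, B2=F, B3=T, B3=F, B4=T, B4=F, B5=T, B6=T, B6=F
checked all size-1 subsets: none covers 11 outcomes (max 8/11)
checked all size-2 subsets: none covers 11 outcomes (max 10/11)
size 3: inputs {1, 2, 4} cover all 11 outcomes, and no lexicographically smaller subset of this size does

Answer: 1, 2, 4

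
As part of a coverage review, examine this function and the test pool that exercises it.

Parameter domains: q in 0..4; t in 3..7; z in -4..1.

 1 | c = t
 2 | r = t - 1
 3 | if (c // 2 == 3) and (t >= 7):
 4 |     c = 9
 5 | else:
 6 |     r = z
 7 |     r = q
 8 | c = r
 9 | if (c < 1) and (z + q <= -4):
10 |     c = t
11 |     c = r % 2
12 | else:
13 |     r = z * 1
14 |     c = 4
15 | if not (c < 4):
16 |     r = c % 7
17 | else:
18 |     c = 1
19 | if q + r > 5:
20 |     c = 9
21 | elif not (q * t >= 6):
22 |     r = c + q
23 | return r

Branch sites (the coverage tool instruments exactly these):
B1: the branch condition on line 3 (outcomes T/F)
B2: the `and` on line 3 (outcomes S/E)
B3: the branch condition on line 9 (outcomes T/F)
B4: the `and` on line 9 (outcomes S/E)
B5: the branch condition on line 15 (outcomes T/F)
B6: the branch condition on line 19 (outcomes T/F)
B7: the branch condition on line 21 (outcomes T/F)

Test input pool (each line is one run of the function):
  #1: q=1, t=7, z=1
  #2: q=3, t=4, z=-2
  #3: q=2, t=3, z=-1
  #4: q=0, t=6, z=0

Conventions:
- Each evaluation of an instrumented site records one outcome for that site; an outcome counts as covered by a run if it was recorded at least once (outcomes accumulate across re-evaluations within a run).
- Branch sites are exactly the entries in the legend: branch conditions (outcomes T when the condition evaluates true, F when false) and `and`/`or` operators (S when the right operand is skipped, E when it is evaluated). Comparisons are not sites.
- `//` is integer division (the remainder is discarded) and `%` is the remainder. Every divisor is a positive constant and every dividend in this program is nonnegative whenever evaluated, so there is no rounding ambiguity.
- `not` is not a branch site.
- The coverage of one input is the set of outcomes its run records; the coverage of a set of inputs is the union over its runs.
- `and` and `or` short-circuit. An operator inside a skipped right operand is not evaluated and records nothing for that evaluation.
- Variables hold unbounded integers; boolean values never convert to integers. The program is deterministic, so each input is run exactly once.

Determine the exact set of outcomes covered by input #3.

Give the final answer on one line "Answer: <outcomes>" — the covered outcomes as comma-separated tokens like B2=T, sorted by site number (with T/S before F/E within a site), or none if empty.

Tracing the run of input #3 (q=2, t=3, z=-1):
  B2->S, B1->F, B4->S, B3->F, B5->T, B6->T
deduplicating events, the covered set is: B1=F, B2=S, B3=F, B4=S, B5=T, B6=T

Answer: B1=F, B2=S, B3=F, B4=S, B5=T, B6=T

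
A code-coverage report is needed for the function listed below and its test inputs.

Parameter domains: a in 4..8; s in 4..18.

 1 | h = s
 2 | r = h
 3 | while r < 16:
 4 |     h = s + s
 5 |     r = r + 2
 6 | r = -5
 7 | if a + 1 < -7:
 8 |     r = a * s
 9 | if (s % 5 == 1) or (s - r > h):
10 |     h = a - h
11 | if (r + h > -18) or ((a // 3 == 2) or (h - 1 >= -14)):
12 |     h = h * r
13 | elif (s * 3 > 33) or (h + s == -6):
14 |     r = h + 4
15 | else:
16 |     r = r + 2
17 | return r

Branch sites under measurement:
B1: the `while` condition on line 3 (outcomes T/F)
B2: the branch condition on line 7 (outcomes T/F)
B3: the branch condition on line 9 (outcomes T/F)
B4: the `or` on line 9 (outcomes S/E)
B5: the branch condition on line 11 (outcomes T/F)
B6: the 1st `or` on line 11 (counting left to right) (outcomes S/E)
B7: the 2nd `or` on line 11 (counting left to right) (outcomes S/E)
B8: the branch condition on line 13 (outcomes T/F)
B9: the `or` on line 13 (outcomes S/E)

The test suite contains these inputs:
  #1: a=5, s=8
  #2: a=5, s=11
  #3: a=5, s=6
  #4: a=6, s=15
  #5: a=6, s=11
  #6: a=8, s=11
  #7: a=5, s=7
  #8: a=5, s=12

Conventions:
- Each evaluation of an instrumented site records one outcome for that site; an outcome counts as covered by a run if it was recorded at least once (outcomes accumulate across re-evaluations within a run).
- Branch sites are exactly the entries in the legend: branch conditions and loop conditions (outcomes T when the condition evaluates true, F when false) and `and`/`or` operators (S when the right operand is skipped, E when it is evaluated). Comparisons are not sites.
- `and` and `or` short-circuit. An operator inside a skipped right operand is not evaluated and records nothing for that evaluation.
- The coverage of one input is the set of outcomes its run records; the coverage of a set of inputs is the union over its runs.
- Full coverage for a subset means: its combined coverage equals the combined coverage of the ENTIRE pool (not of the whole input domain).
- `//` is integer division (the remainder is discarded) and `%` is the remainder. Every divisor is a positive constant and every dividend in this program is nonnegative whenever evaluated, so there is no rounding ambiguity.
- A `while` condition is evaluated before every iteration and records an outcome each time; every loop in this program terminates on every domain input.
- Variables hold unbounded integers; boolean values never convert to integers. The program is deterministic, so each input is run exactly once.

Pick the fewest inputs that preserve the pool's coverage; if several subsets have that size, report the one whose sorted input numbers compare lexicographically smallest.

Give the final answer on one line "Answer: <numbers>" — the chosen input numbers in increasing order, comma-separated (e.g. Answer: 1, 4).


input #1, a=5, s=8: events B1->T, B1->T, B1->T, B1->T, B1->F, B2->F, B4->E, B3->F, B6->S, B5->T; outcomes B1=T, B1=F, B2=F, B3=F, B4=E, B5=T, B6=S
input #2, a=5, s=11: events B1->T, B1->T, B1->T, B1->F, B2->F, B4->S, B3->T, B6->E, B7->E, B5->F, B9->E, B8->T; outcomes B1=T, B1=F, B2=F, B3=T, B4=S, B5=F, B6=E, B7=E, B8=T, B9=E
input #3, a=5, s=6: events B1->T, B1->T, B1->T, B1->T, B1->T, B1->F, B2->F, B4->S, B3->T, B6->S, B5->T; outcomes B1=T, B1=F, B2=F, B3=T, B4=S, B5=T, B6=S
input #4, a=6, s=15: events B1->T, B1->F, B2->F, B4->E, B3->F, B6->S, B5->T; outcomes B1=T, B1=F, B2=F, B3=F, B4=E, B5=T, B6=S
input #5, a=6, s=11: events B1->T, B1->T, B1->T, B1->F, B2->F, B4->S, B3->T, B6->E, B7->S, B5->T; outcomes B1=T, B1=F, B2=F, B3=T, B4=S, B5=T, B6=E, B7=S
input #6, a=8, s=11: events B1->T, B1->T, B1->T, B1->F, B2->F, B4->S, B3->T, B6->E, B7->S, B5->T; outcomes B1=T, B1=F, B2=F, B3=T, B4=S, B5=T, B6=E, B7=S
input #7, a=5, s=7: events B1->T, B1->T, B1->T, B1->T, B1->T, B1->F, B2->F, B4->E, B3->F, B6->S, B5->T; outcomes B1=T, B1=F, B2=F, B3=F, B4=E, B5=T, B6=S
input #8, a=5, s=12: events B1->T, B1->T, B1->F, B2->F, B4->E, B3->F, B6->S, B5->T; outcomes B1=T, B1=F, B2=F, B3=F, B4=E, B5=T, B6=S
pool-wide coverage (15 outcomes): B1=T, B1=F, B2=F, B3=T, B3=F, B4=S, B4=E, B5=T, B5=F, B6=S, B6=E, B7=S, B7=E, B8=T, B9=E
no size-1 subset reaches all 15 outcomes (best union: 10/15)
no size-2 subset reaches all 15 outcomes (best union: 14/15)
inputs {1, 2, 5} (size 3) cover everything; no size-3 subset with a lexicographically smaller index list covers all 15
Answer: 1, 2, 5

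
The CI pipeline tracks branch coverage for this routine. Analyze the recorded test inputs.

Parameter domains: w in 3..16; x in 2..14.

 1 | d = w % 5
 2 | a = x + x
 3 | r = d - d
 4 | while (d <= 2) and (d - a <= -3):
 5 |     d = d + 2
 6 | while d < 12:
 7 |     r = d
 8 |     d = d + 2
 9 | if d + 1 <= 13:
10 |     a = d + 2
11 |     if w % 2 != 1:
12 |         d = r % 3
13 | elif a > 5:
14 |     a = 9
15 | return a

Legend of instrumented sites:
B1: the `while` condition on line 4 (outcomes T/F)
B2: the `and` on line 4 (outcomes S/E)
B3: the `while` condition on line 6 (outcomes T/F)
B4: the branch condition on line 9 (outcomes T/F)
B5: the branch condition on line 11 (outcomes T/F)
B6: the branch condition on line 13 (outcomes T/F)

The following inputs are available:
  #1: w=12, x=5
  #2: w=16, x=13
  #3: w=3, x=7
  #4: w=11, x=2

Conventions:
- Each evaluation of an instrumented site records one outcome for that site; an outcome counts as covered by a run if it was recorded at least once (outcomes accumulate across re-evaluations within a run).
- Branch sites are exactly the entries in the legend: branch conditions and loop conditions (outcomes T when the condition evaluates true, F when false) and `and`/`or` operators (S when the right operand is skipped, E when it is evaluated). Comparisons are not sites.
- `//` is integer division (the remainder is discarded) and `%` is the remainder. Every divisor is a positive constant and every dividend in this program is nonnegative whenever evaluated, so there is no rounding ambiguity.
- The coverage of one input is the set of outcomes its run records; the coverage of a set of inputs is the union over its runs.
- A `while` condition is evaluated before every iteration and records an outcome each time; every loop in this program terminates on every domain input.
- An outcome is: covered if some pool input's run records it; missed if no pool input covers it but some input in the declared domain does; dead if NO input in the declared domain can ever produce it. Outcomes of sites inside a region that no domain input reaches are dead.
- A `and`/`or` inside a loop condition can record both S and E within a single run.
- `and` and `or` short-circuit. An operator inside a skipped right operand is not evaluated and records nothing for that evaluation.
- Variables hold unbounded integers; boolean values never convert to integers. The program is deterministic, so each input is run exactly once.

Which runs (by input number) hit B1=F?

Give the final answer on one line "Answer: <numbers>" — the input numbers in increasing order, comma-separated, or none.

input #1 (w=12, x=5): covers B1=F
input #2 (w=16, x=13): covers B1=F
input #3 (w=3, x=7): covers B1=F
input #4 (w=11, x=2): covers B1=F

Answer: 1, 2, 3, 4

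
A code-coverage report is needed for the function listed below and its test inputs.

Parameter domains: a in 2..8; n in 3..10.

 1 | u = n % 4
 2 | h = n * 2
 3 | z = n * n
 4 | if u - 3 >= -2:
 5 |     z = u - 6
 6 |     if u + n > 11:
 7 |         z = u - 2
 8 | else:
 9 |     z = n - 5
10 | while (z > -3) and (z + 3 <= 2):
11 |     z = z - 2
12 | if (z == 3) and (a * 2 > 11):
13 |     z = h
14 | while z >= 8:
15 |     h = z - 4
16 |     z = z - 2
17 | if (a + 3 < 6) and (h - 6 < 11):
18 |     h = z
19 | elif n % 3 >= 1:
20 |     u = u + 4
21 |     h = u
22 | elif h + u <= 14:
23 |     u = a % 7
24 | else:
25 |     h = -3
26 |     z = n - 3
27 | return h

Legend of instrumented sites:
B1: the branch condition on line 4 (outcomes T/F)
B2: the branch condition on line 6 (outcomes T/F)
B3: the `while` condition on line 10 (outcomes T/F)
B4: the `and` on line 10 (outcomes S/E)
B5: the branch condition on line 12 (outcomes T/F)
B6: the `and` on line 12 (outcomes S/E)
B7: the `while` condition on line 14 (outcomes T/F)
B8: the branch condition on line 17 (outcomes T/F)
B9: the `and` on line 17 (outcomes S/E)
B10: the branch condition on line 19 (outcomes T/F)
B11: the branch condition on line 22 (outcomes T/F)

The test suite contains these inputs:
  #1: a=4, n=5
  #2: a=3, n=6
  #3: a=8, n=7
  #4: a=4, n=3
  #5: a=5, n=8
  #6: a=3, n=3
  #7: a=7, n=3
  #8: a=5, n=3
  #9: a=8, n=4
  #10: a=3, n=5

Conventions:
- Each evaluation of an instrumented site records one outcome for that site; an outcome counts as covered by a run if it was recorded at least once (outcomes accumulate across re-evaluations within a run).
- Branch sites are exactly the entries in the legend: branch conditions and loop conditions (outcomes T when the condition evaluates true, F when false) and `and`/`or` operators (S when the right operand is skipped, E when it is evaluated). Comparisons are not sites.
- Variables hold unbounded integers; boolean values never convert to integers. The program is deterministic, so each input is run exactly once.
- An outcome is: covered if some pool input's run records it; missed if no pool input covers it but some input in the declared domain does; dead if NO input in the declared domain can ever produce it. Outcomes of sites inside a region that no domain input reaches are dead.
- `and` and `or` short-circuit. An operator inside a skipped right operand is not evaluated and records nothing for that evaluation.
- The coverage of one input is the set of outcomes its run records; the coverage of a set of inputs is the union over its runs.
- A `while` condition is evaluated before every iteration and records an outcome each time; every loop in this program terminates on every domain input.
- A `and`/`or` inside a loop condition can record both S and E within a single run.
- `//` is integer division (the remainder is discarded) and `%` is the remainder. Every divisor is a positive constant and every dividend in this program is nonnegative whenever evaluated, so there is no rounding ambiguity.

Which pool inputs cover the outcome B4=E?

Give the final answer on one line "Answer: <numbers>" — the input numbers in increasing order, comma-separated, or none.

input #1 (a=4, n=5): does not produce B4=E
input #2 (a=3, n=6): does not produce B4=E
input #3 (a=8, n=7): does not produce B4=E
input #4 (a=4, n=3): does not produce B4=E
input #5 (a=5, n=8): produces B4=E
input #6 (a=3, n=3): does not produce B4=E
input #7 (a=7, n=3): does not produce B4=E
input #8 (a=5, n=3): does not produce B4=E
input #9 (a=8, n=4): produces B4=E
input #10 (a=3, n=5): does not produce B4=E

Answer: 5, 9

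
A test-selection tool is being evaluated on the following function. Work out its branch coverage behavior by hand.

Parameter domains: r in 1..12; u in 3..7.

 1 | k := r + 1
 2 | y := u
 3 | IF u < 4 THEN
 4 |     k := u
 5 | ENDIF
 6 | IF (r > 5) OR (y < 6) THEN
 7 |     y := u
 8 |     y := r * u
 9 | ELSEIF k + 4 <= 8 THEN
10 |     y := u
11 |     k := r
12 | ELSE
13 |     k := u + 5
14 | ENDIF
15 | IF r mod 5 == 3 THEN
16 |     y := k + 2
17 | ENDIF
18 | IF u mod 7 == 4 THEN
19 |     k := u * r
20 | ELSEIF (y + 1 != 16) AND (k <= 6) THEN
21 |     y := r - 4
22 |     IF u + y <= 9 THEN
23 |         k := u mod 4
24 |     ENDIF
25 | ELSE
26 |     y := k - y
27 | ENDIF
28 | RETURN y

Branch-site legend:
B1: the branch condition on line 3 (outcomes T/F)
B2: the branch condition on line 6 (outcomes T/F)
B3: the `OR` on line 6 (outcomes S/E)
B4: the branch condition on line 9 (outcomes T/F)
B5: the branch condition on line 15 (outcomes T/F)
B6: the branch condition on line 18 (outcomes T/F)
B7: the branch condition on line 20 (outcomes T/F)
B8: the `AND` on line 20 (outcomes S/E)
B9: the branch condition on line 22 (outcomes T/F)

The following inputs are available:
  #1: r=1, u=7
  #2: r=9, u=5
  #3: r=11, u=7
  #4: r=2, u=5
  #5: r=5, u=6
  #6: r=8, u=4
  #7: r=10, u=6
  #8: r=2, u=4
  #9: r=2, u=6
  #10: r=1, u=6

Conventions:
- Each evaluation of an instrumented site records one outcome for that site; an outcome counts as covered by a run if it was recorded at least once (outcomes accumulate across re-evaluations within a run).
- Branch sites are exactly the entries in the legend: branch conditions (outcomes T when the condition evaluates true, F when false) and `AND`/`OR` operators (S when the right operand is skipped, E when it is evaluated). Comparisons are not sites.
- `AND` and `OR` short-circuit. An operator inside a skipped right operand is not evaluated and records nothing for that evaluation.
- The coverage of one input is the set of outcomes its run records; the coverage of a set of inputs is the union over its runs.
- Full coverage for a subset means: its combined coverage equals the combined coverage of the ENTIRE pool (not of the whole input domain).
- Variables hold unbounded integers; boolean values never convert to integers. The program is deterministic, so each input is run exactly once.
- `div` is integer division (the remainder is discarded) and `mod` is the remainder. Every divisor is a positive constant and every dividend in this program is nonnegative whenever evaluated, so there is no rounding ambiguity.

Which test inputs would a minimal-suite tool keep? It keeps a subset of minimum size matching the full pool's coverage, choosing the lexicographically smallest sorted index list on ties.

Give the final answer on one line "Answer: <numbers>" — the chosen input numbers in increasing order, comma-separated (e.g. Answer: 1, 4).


input #1 (r=1, u=7): events B1->F, B3->E, B2->F, B4->T, B5->F, B6->F, B8->E, B7->T, B9->T; covers B1=F, B2=F, B3=E, B4=T, B5=F, B6=F, B7=T, B8=E, B9=T
input #2 (r=9, u=5): events B1->F, B3->S, B2->T, B5->F, B6->F, B8->E, B7->F; covers B1=F, B2=T, B3=S, B5=F, B6=F, B7=F, B8=E
input #3 (r=11, u=7): events B1->F, B3->S, B2->T, B5->F, B6->F, B8->E, B7->F; covers B1=F, B2=T, B3=S, B5=F, B6=F, B7=F, B8=E
input #4 (r=2, u=5): events B1->F, B3->E, B2->T, B5->F, B6->F, B8->E, B7->T, B9->T; covers B1=F, B2=T, B3=E, B5=F, B6=F, B7=T, B8=E, B9=T
input #5 (r=5, u=6): events B1->F, B3->E, B2->F, B4->F, B5->F, B6->F, B8->E, B7->F; covers B1=F, B2=F, B3=E, B4=F, B5=F, B6=F, B7=F, B8=E
input #6 (r=8, u=4): events B1->F, B3->S, B2->T, B5->T, B6->T; covers B1=F, B2=T, B3=S, B5=T, B6=T
input #7 (r=10, u=6): events B1->F, B3->S, B2->T, B5->F, B6->F, B8->E, B7->F; covers B1=F, B2=T, B3=S, B5=F, B6=F, B7=F, B8=E
input #8 (r=2, u=4): events B1->F, B3->E, B2->T, B5->F, B6->T; covers B1=F, B2=T, B3=E, B5=F, B6=T
input #9 (r=2, u=6): events B1->F, B3->E, B2->F, B4->T, B5->F, B6->F, B8->E, B7->T, B9->T; covers B1=F, B2=F, B3=E, B4=T, B5=F, B6=F, B7=T, B8=E, B9=T
input #10 (r=1, u=6): events B1->F, B3->E, B2->F, B4->T, B5->F, B6->F, B8->E, B7->T, B9->T; covers B1=F, B2=F, B3=E, B4=T, B5=F, B6=F, B7=T, B8=E, B9=T
pool-wide coverage (15 outcomes): B1=F, B2=T, B2=F, B3=S, B3=E, B4=T, B4=F, B5=T, B5=F, B6=T, B6=F, B7=T, B7=F, B8=E, B9=T
no size-1 subset reaches all 15 outcomes (best union: 9/15)
no size-2 subset reaches all 15 outcomes (best union: 13/15)
inputs {1, 5, 6} (size 3) cover everything; no size-3 subset with a lexicographically smaller index list covers all 15
Answer: 1, 5, 6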